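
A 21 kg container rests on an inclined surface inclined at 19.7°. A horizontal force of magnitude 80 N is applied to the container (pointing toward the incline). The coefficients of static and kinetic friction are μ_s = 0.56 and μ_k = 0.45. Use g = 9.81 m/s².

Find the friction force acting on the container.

f ≈ 5.87 N (down the incline)

Normal direction: N = m g cos θ + P sin θ = 220.9 N.
Parallel to the incline: P cos θ − m g sin θ = 75.32 − 69.44 = 5.873 N; the friction needed to balance this is 5.873 N acting down the slope.
The limit of static friction is μ_s N = 123.7 N.
|f_req| = 5.873 ≤ 123.7 N → the container is in equilibrium; friction equals the required value.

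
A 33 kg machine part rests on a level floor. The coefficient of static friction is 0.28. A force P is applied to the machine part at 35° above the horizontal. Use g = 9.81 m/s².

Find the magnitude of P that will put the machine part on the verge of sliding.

N = m g − P sin α (the pull lifts the machine part).
At impending slip, P cos α = μ_s N = μ_s (m g − P sin α).
Solving: P (cos α + μ_s sin α) = μ_s m g → P = 0.28×324/(cos 35° + 0.28 sin 35°) = 90.6/0.9798 = 92.5 N.

P ≈ 92.5 N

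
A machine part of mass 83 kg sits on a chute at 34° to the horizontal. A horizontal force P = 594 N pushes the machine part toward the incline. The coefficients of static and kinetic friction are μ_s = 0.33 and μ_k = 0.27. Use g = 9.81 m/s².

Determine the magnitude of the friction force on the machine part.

The horizontal push has a component P sin θ into the surface, so N = m g cos θ + P sin θ = 675 + 332.2 = 1007 N.
Along the incline, the net driving force (taking up-slope positive) is P cos θ − m g sin θ = 492.4 − 455.3 = 37.14 N, so equilibrium requires friction f = -37.14 N (down-slope).
The limit of static friction is μ_s N = 332.4 N.
|f_req| = 37.14 ≤ 332.4 N → the machine part is in equilibrium; friction equals the required value.

f ≈ 37.1 N (down the incline)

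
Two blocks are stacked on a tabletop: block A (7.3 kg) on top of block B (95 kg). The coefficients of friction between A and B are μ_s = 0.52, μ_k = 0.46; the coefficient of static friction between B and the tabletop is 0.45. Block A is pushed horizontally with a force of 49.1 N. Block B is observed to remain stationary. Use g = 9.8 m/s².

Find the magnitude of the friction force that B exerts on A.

f ≈ 32.9 N

Normal force at the A–B interface: N₁ = m_A g = 71.54 N.
So the A–B interface can sustain at most μ_s N₁ = 37.2 N of static friction.
Since P = 49.1 N > 37.2 N, A slides on B; the A–B friction is kinetic: f₁ = μ_k N₁ = 0.46×71.54 = 32.9 N.
B experiences an equal 32.9 N forward from A (third law). B is in equilibrium, so the floor supplies f₂ = 32.9 N of static friction (limit μ_s(m_A+m_B)g = 451.1 N, not exceeded).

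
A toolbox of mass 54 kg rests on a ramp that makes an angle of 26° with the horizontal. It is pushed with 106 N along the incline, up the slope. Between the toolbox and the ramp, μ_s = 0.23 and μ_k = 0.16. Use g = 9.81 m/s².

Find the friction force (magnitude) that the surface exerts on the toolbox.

f ≈ 76.2 N (up the incline)

Normal force: N = m g cos θ = 54 × 9.81 × cos 26° = 476.1 N.
Parallel to the incline, ΣF = 0 gives f = m g sin θ − P = 232.2 − 106 = 126.2 N (up-slope positive).
The static-friction ceiling is μ_s N = 0.23 × 476.1 = 109.5 N.
Since |126.2| > 109.5 N, static friction cannot hold it; the toolbox slides down the incline and kinetic friction applies: f = μ_k N = 0.16 × 476.1 = 76.2 N.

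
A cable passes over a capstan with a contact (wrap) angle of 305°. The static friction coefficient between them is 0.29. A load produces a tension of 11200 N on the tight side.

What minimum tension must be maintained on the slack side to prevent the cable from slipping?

Capstan equation at impending slip: T_tight/T_slack = e^{μβ}.
β = 305° = 5.323 rad; e^{μβ} = e^{0.29×5.323} = 4.682.
T_slack = T_tight / e^{μβ} = 11200 / 4.682 = 2390 N.

T_min ≈ 2390 N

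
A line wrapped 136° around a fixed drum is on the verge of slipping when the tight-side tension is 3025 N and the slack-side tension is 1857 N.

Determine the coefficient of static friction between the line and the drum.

μ ≈ 0.206

T₂/T₁ = e^{μβ} → μ = ln(T₂/T₁)/β.
β = 136° = 2.374 rad.
μ = ln(3025/1857)/2.374 = ln(1.629)/2.374 = 0.206.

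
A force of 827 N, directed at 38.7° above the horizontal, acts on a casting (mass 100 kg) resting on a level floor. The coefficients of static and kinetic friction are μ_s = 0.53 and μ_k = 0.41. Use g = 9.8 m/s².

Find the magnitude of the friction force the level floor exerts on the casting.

f ≈ 190 N

Vertical equilibrium gives N = m g − P sin α = 462.9 N.
The horizontal driving force is P cos α = 645.4 N, so equilibrium needs friction f = 645.4 N.
The static-friction limit is μ_s N = 245.3 N.
The required friction exceeds μ_s N, so the casting moves and f = μ_k N = 190 N.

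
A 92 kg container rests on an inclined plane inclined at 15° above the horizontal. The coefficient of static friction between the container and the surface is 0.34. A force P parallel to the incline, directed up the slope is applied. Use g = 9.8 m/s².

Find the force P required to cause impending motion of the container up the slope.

P ≈ 529 N

At impending motion up the slope, friction acts down-slope at its limit: f = μ_s N.
P is parallel to the surface, so N = m g cos θ = 871 N.
Along the incline: P = m g sin θ + μ_s N = 233 + 0.34×871 = 529 N.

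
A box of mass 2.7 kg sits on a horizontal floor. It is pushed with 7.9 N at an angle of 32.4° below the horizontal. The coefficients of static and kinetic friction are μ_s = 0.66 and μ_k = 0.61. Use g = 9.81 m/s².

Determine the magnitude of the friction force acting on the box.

The vertical component of P adds to the normal force: N = m g + P sin α = 26.49 + 4.233 = 30.72 N.
The horizontal driving force is P cos α = 6.67 N, so equilibrium needs friction f = 6.67 N.
The static-friction limit is μ_s N = 20.28 N.
Since 6.67 N does not exceed the limit, the box stays at rest and f = 6.67 N.

f ≈ 6.67 N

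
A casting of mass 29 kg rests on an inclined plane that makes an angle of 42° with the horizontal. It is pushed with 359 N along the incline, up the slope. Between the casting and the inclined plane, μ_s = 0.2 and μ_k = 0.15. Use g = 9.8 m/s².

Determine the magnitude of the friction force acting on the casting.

The normal reaction is N = m g cos θ = 211.2 N.
Parallel to the incline, ΣF = 0 gives f = m g sin θ − P = 190.2 − 359 = -168.8 N (up-slope positive).
The static-friction ceiling is μ_s N = 0.2 × 211.2 = 42.24 N.
|-168.8| exceeds 42.24 N, so the casting slips up-slope; friction is kinetic, f = μ_k N = 0.15×211.2 = 31.7 N.

f ≈ 31.7 N (down the incline)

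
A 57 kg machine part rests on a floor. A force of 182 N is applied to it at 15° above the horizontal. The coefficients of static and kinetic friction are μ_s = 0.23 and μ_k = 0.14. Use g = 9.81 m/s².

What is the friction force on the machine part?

N = m g − P sin α = 559.2 − 182×sin 15° = 512.1 N.
The horizontal driving force is P cos α = 175.8 N, so equilibrium needs friction f = 175.8 N.
The static-friction limit is μ_s N = 117.8 N.
The required friction exceeds μ_s N, so the machine part moves and f = μ_k N = 71.7 N.

f ≈ 71.7 N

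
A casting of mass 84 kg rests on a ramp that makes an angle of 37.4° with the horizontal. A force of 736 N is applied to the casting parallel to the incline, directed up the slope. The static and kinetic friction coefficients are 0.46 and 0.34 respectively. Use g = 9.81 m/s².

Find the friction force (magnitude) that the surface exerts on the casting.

f ≈ 235 N (down the incline)

Perpendicular to the surface, N = m g cos θ = 84·9.81·cos 37.4° = 654.6 N.
The friction needed for equilibrium is m g sin θ − P = 500.5 − 736 = -235.5 N, measured positive up-slope.
Static friction can supply at most μ_s N = 301.1 N.
Since |-235.5| ≤ 301.1 N, static friction is sufficient; f equals the required value, not μ_s N.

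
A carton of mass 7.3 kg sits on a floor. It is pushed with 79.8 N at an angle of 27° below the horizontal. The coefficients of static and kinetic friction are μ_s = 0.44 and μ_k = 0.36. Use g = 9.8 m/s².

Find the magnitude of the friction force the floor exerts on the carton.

Vertical equilibrium gives N = m g + P sin α = 107.8 N.
For equilibrium, f = P cos α = 79.8×cos 27° = 71.1 N.
μ_s N = 0.44 × 107.8 = 47.42 N.
The required friction exceeds μ_s N, so the carton moves and f = μ_k N = 38.8 N.

f ≈ 38.8 N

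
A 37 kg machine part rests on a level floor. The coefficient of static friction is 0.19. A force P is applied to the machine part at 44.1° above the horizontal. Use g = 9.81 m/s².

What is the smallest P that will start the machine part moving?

P ≈ 81.1 N

N = m g − P sin α (the pull lifts the machine part).
At impending slip, P cos α = μ_s N = μ_s (m g − P sin α).
Solving: P (cos α + μ_s sin α) = μ_s m g → P = 0.19×363/(cos 44.1° + 0.19 sin 44.1°) = 69/0.8503 = 81.1 N.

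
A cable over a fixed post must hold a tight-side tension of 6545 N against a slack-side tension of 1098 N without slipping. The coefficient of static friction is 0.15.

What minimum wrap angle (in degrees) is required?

T₂/T₁ = e^{μβ} → β = ln(T₂/T₁)/μ.
β = ln(6545/1098)/0.15 = 1.785/0.15 = 11.9 rad.
In degrees: β = 11.9 × 180/π = 682°.

β_min ≈ 682°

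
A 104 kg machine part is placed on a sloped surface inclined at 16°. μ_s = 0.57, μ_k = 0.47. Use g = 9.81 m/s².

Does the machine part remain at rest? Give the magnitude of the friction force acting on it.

N = m g cos θ = 981 N.
Down-slope weight component: m g sin θ = 281 N.
μ_s N = 559 N.
281 ≤ 559 N, so it stays put; friction = 281 N.

f ≈ 281 N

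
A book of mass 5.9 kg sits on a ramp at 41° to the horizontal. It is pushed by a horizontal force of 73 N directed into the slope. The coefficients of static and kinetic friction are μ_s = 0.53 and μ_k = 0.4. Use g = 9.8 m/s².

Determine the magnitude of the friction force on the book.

f ≈ 17.2 N (down the incline)

Normal direction: N = m g cos θ + P sin θ = 91.53 N.
Parallel to the incline: P cos θ − m g sin θ = 55.09 − 37.93 = 17.16 N; the friction needed to balance this is 17.16 N acting down the slope.
The limit of static friction is μ_s N = 48.51 N.
Since 17.16 N is within the 48.51 N limit, the book stays put and friction is exactly 17.2 N.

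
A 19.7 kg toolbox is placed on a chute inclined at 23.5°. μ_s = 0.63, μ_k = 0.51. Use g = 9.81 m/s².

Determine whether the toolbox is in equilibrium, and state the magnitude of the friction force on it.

N = m g cos θ = 177 N.
Down-slope weight component: m g sin θ = 77.1 N.
μ_s N = 112 N.
77.1 ≤ 112 N, so it stays put; friction = 77.1 N.

f ≈ 77.1 N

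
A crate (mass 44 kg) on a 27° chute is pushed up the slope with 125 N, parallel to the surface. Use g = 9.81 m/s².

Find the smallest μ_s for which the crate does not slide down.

N = m g cos θ = 384.6 N.
Friction must make up the shortfall along the incline: f = m g sin θ − P = 196 − 125 = 70.96 N.
At the threshold f = μ_s N, so μ_s,min = 70.96/384.6 = 0.185.

μ_s,min ≈ 0.185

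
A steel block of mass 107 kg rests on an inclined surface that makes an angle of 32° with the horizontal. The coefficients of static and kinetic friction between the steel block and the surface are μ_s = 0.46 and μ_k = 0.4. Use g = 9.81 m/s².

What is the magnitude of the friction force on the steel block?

Normal force: N = m g cos θ = 107 × 9.81 × cos 32° = 890.2 N.
For equilibrium along the incline, friction must balance the weight component: f = m g sin θ = 556.2 N up the slope.
Static friction can supply at most μ_s N = 409.5 N.
Since |556.2| > 409.5 N, static friction cannot hold it; the steel block slides down the incline and kinetic friction applies: f = μ_k N = 0.4 × 890.2 = 356 N.

f ≈ 356 N (up the incline)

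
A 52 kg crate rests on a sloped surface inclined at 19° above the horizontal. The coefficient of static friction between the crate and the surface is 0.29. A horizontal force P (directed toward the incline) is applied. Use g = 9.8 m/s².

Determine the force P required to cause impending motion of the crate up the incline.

P ≈ 359 N

At impending motion up the slope, friction acts down-slope at its limit: f = μ_s N.
Perpendicular to the incline: N = m g cos θ + P sin θ.
Along the incline: P cos θ = m g sin θ + μ_s N = m g sin θ + μ_s (m g cos θ + P sin θ).
Solving, P (cos θ − μ_s sin θ) = m g (sin θ + μ_s cos θ), so P = 52×9.8×(sin 19° + 0.29 cos 19°)/(cos 19° − 0.29 sin 19°) = 510×0.5998/0.8511 = 359 N.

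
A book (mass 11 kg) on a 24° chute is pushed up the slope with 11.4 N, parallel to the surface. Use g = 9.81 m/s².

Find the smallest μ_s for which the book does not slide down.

N = m g cos θ = 98.58 N.
Friction must make up the shortfall along the incline: f = m g sin θ − P = 43.89 − 11.4 = 32.49 N.
At the threshold f = μ_s N, so μ_s,min = 32.49/98.58 = 0.33.

μ_s,min ≈ 0.33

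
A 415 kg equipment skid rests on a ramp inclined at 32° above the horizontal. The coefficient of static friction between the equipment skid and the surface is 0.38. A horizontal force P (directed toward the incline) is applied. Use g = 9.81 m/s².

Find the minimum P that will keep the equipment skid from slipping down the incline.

The equipment skid tends to slide down (tan θ > μ_s), so at the point of impending slip friction acts up-slope at its limit: f = μ_s N.
Perpendicular to the incline: N = m g cos θ + P sin θ.
Along the incline: P cos θ + μ_s N = m g sin θ, i.e. P cos θ + μ_s (m g cos θ + P sin θ) = m g sin θ.
Solving, P (cos θ + μ_s sin θ) = m g (sin θ − μ_s cos θ), so P = 4070×0.2077/1.049 = 806 N.

P_min ≈ 806 N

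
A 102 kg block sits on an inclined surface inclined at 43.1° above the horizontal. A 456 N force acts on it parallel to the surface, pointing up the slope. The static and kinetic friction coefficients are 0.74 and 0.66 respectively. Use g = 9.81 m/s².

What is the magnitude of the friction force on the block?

Normal force: N = m g cos θ = 102 × 9.81 × cos 43.1° = 730.6 N.
The friction needed for equilibrium is m g sin θ − P = 683.7 − 456 = 227.7 N, measured positive up-slope.
Static friction can supply at most μ_s N = 540.7 N.
Since |227.7| ≤ 540.7 N, static friction is sufficient; f equals the required value, not μ_s N.

f ≈ 228 N (up the incline)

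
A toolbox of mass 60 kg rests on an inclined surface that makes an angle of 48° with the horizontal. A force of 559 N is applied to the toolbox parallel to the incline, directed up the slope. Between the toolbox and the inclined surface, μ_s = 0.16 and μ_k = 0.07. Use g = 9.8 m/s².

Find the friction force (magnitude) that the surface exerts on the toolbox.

f ≈ 27.5 N (down the incline)

The normal reaction is N = m g cos θ = 393.4 N.
The friction needed for equilibrium is m g sin θ − P = 437 − 559 = -122 N, measured positive up-slope.
Static friction can supply at most μ_s N = 62.95 N.
|-122| exceeds 62.95 N, so the toolbox slips up-slope; friction is kinetic, f = μ_k N = 0.07×393.4 = 27.5 N.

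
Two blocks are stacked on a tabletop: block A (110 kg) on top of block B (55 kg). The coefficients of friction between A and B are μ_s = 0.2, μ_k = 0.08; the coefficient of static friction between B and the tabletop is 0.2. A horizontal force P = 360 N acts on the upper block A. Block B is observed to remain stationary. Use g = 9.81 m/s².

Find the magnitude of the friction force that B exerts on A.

f ≈ 86.3 N

Normal force at the A–B interface: N₁ = m_A g = 1079 N.
So the A–B interface can sustain at most μ_s N₁ = 215.8 N of static friction.
P = 360 N exceeds that limit, so A slips over B and the interface friction becomes kinetic: f₁ = μ_k N₁ = 0.08×1079 = 86.3 N.
By Newton's third law B feels 86.3 N forward from A. With B stationary, the floor's static friction on B balances it: f₂ = 86.3 N (well within μ_s(m_A+m_B)g = 323.7 N).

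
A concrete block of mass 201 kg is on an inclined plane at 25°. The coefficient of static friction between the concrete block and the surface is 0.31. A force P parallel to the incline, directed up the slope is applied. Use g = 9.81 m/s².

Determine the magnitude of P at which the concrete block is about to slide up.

P ≈ 1390 N

At impending motion up the slope, friction acts down-slope at its limit: f = μ_s N.
P is parallel to the surface, so N = m g cos θ = 1790 N.
Along the incline: P = m g sin θ + μ_s N = 833 + 0.31×1790 = 1390 N.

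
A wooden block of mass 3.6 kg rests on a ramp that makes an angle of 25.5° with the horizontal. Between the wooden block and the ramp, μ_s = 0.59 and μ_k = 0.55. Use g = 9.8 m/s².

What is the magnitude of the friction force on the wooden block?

f ≈ 15.2 N (up the incline)

Perpendicular to the surface, N = m g cos θ = 3.6·9.8·cos 25.5° = 31.84 N.
For equilibrium along the incline, friction must balance the weight component: f = m g sin θ = 15.19 N up the slope.
Static friction can supply at most μ_s N = 18.79 N.
Since |15.19| ≤ 18.79 N, the wooden block remains in static equilibrium and friction takes exactly the required value.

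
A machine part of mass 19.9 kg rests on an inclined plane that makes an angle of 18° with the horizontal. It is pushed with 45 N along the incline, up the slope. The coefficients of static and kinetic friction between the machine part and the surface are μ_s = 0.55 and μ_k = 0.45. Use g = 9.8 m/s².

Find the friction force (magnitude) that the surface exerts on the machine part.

Perpendicular to the surface, N = m g cos θ = 19.9·9.8·cos 18° = 185.5 N.
The friction needed for equilibrium is m g sin θ − P = 60.26 − 45 = 15.26 N, measured positive up-slope.
Maximum static friction available: μ_s N = 0.55 × 185.5 = 102 N.
Since |15.26| ≤ 102 N, no slip — friction simply equals what equilibrium demands.

f ≈ 15.3 N (up the incline)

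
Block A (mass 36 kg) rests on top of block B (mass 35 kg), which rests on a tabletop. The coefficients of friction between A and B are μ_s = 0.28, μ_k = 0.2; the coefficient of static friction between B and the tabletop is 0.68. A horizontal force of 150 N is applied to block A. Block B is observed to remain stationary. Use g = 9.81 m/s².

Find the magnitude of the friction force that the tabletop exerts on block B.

Between the blocks, N₁ = m_A g = 353.2 N.
Maximum static friction on A from B: μ_s N₁ = 0.28×353.2 = 98.88 N.
Since P = 150 N > 98.88 N, A slides on B; the A–B friction is kinetic: f₁ = μ_k N₁ = 0.2×353.2 = 70.6 N.
B experiences an equal 70.6 N forward from A (third law). B is in equilibrium, so the floor supplies f₂ = 70.6 N of static friction (limit μ_s(m_A+m_B)g = 473.6 N, not exceeded).

f ≈ 70.6 N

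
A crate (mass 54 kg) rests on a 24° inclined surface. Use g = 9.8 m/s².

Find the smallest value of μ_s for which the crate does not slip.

μ_s,min ≈ 0.445

At the slip threshold m g sin θ = μ_s m g cos θ, so μ_s,min = tan θ.
μ_s,min = tan 24° = 0.445.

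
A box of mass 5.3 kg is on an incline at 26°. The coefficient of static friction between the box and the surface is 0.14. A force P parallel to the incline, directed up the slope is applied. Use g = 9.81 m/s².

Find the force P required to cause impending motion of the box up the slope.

P ≈ 29.3 N

At impending motion up the slope, friction acts down-slope at its limit: f = μ_s N.
P is parallel to the surface, so N = m g cos θ = 46.7 N.
Along the incline: P = m g sin θ + μ_s N = 22.8 + 0.14×46.7 = 29.3 N.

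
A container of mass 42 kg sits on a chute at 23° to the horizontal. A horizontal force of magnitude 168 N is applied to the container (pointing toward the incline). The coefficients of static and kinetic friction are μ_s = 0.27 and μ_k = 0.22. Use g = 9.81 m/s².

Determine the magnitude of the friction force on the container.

f ≈ 6.34 N (up the incline)

The horizontal push has a component P sin θ into the surface, so N = m g cos θ + P sin θ = 379.3 + 65.64 = 444.9 N.
Parallel to the incline: P cos θ − m g sin θ = 154.6 − 161 = -6.344 N; the friction needed to balance this is 6.344 N acting up the slope.
Maximum static friction: μ_s N = 0.27 × 444.9 = 120.1 N.
|f_req| = 6.344 ≤ 120.1 N → the container is in equilibrium; friction equals the required value.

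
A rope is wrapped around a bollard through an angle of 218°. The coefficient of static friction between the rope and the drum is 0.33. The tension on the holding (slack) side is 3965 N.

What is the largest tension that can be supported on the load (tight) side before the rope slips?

T_max ≈ 13900 N

At impending slip the capstan equation gives T₂/T₁ = e^{μβ} with β in radians.
β = 218° × π/180 = 3.805 rad.
e^{μβ} = e^{0.33×3.805} = 3.51.
T₂ = T₁ · e^{μβ} = 3965 × 3.51 = 13900 N.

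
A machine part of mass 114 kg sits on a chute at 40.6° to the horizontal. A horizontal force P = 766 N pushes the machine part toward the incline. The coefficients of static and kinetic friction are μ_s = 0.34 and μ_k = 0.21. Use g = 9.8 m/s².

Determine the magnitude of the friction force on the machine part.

f ≈ 145 N (up the incline)

The horizontal push has a component P sin θ into the surface, so N = m g cos θ + P sin θ = 848.3 + 498.5 = 1347 N.
Parallel to the incline: P cos θ − m g sin θ = 581.6 − 727 = -145.4 N; the friction needed to balance this is 145.4 N acting up the slope.
The limit of static friction is μ_s N = 457.9 N.
Since 145.4 N is within the 457.9 N limit, the machine part stays put and friction is exactly 145 N.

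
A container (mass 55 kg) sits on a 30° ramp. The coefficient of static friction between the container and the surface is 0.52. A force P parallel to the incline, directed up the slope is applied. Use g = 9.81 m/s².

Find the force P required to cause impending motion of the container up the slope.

At impending motion up the slope, friction acts down-slope at its limit: f = μ_s N.
P is parallel to the surface, so N = m g cos θ = 467 N.
Along the incline: P = m g sin θ + μ_s N = 270 + 0.52×467 = 513 N.

P ≈ 513 N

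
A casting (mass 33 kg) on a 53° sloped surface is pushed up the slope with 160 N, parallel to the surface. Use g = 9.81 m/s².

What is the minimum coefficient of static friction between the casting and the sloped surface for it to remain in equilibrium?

μ_s,min ≈ 0.506

N = m g cos θ = 194.8 N.
Friction must make up the shortfall along the incline: f = m g sin θ − P = 258.5 − 160 = 98.54 N.
At the threshold f = μ_s N, so μ_s,min = 98.54/194.8 = 0.506.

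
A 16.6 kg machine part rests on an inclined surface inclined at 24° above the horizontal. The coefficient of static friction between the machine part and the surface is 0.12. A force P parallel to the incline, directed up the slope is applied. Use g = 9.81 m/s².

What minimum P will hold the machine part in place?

P_min ≈ 48.4 N

The machine part tends to slide down (tan θ > μ_s), so at the point of impending slip friction acts up-slope at its limit: f = μ_s N.
P is parallel to the surface, so N = m g cos θ = 149 N.
Along the incline: P + μ_s N = m g sin θ, so P = 66.2 − 0.12×149 = 48.4 N.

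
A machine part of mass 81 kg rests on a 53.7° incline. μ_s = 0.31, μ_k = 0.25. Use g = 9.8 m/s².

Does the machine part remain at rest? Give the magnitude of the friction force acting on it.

f ≈ 117 N

N = m g cos θ = 470 N.
Down-slope weight component: m g sin θ = 640 N.
μ_s N = 146 N.
640 > 146 N, so it slides; kinetic friction f = μ_k N = 0.25×470 = 117 N.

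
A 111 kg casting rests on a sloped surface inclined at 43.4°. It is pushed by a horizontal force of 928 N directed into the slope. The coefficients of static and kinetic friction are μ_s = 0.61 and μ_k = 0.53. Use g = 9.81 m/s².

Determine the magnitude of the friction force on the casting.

Normal direction: N = m g cos θ + P sin θ = 1429 N.
Parallel to the incline: P cos θ − m g sin θ = 674.3 − 748.2 = -73.92 N; the friction needed to balance this is 73.92 N acting up the slope.
The limit of static friction is μ_s N = 871.6 N.
Since 73.92 N is within the 871.6 N limit, the casting stays put and friction is exactly 73.9 N.

f ≈ 73.9 N (up the incline)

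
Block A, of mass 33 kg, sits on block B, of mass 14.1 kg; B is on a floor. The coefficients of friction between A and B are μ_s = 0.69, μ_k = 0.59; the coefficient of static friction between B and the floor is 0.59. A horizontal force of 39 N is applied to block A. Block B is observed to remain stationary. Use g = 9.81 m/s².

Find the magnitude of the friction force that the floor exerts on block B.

Between the blocks, N₁ = m_A g = 323.7 N.
Maximum static friction on A from B: μ_s N₁ = 0.69×323.7 = 223.4 N.
Since P = 39 N ≤ 223.4 N, A does not slip on B; friction on A equals P = 39 N.
B experiences an equal 39 N forward from A (third law). B is in equilibrium, so the floor supplies f₂ = 39 N of static friction (limit μ_s(m_A+m_B)g = 272.6 N, not exceeded).

f ≈ 39 N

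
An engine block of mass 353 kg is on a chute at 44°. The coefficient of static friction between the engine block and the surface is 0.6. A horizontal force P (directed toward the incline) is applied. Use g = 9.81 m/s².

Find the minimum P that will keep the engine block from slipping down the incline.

P_min ≈ 802 N

The engine block tends to slide down (tan θ > μ_s), so at the point of impending slip friction acts up-slope at its limit: f = μ_s N.
Perpendicular to the incline: N = m g cos θ + P sin θ.
Along the incline: P cos θ + μ_s N = m g sin θ, i.e. P cos θ + μ_s (m g cos θ + P sin θ) = m g sin θ.
Solving, P (cos θ + μ_s sin θ) = m g (sin θ − μ_s cos θ), so P = 3460×0.2631/1.136 = 802 N.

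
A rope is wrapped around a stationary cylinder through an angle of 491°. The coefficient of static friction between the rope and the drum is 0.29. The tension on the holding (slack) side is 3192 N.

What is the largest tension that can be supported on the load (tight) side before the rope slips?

T_max ≈ 38300 N

At impending slip the capstan equation gives T₂/T₁ = e^{μβ} with β in radians.
β = 491° × π/180 = 8.57 rad.
e^{μβ} = e^{0.29×8.57} = 12.
T₂ = T₁ · e^{μβ} = 3192 × 12 = 38300 N.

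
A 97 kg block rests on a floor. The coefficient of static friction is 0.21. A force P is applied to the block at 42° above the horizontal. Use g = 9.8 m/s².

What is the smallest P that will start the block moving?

P ≈ 226 N

N = m g − P sin α (the pull lifts the block).
At impending slip, P cos α = μ_s N = μ_s (m g − P sin α).
Solving: P (cos α + μ_s sin α) = μ_s m g → P = 0.21×951/(cos 42° + 0.21 sin 42°) = 200/0.8837 = 226 N.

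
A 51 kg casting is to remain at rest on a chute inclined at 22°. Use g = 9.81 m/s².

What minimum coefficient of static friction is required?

μ_s,min ≈ 0.404

At the slip threshold m g sin θ = μ_s m g cos θ, so μ_s,min = tan θ.
μ_s,min = tan 22° = 0.404.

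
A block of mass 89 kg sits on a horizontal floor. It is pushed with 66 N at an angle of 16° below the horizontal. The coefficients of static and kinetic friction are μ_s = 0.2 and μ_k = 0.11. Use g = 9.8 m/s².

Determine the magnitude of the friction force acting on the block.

f ≈ 63.4 N

Vertical equilibrium gives N = m g + P sin α = 890.4 N.
For equilibrium, f = P cos α = 66×cos 16° = 63.44 N.
μ_s N = 0.2 × 890.4 = 178.1 N.
Since 63.44 N does not exceed the limit, the block stays at rest and f = 63.4 N.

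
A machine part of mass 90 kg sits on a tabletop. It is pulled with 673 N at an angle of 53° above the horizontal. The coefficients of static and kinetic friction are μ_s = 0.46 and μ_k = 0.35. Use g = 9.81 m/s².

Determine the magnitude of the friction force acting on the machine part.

N = m g − P sin α = 882.9 − 673×sin 53° = 345.4 N.
For equilibrium, f = P cos α = 673×cos 53° = 405 N.
μ_s N = 0.46 × 345.4 = 158.9 N.
405 > 158.9 N → the machine part slides; f = μ_k N = 0.35×345.4 = 121 N.

f ≈ 121 N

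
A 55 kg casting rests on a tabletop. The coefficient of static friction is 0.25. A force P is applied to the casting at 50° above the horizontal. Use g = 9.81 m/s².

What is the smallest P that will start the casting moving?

N = m g − P sin α (the pull lifts the casting).
At impending slip, P cos α = μ_s N = μ_s (m g − P sin α).
Solving: P (cos α + μ_s sin α) = μ_s m g → P = 0.25×540/(cos 50° + 0.25 sin 50°) = 135/0.8343 = 162 N.

P ≈ 162 N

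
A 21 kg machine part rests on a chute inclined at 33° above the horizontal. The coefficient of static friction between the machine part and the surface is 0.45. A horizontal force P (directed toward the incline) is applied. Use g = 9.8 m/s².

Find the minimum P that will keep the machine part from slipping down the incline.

The machine part tends to slide down (tan θ > μ_s), so at the point of impending slip friction acts up-slope at its limit: f = μ_s N.
Perpendicular to the incline: N = m g cos θ + P sin θ.
Along the incline: P cos θ + μ_s N = m g sin θ, i.e. P cos θ + μ_s (m g cos θ + P sin θ) = m g sin θ.
Solving, P (cos θ + μ_s sin θ) = m g (sin θ − μ_s cos θ), so P = 206×0.1672/1.084 = 31.8 N.

P_min ≈ 31.8 N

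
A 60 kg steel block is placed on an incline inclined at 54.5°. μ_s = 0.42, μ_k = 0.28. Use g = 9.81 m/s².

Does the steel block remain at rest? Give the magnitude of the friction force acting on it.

f ≈ 95.7 N

N = m g cos θ = 342 N.
Down-slope weight component: m g sin θ = 479 N.
μ_s N = 144 N.
479 > 144 N, so it slides; kinetic friction f = μ_k N = 0.28×342 = 95.7 N.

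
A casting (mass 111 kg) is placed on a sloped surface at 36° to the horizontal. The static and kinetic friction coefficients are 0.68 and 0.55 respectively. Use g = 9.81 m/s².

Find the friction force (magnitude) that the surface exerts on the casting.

The normal reaction is N = m g cos θ = 880.9 N.
Along the slope the weight component is m g sin θ = 640 N; friction must supply exactly this, acting up-slope.
Static friction can supply at most μ_s N = 599 N.
|640| exceeds 599 N, so the casting slips down-slope; friction is kinetic, f = μ_k N = 0.55×880.9 = 485 N.

f ≈ 485 N (up the incline)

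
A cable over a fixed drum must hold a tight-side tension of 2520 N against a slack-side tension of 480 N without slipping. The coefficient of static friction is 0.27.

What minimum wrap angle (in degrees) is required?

T₂/T₁ = e^{μβ} → β = ln(T₂/T₁)/μ.
β = ln(2520/480)/0.27 = 1.658/0.27 = 6.142 rad.
In degrees: β = 6.142 × 180/π = 352°.

β_min ≈ 352°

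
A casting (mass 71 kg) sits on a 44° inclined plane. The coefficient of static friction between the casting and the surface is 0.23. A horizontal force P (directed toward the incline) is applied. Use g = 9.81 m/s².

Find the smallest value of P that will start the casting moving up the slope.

P ≈ 1070 N

At impending motion up the slope, friction acts down-slope at its limit: f = μ_s N.
Perpendicular to the incline: N = m g cos θ + P sin θ.
Along the incline: P cos θ = m g sin θ + μ_s N = m g sin θ + μ_s (m g cos θ + P sin θ).
Solving, P (cos θ − μ_s sin θ) = m g (sin θ + μ_s cos θ), so P = 71×9.81×(sin 44° + 0.23 cos 44°)/(cos 44° − 0.23 sin 44°) = 697×0.8601/0.5596 = 1070 N.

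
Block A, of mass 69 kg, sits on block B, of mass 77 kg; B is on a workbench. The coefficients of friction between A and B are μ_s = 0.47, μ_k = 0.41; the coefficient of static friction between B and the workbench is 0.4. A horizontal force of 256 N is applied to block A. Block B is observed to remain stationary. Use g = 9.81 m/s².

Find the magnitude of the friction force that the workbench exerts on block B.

f ≈ 256 N

Between the blocks, N₁ = m_A g = 676.9 N.
Maximum static friction on A from B: μ_s N₁ = 0.47×676.9 = 318.1 N.
Since P = 256 N ≤ 318.1 N, A does not slip on B; friction on A equals P = 256 N.
B experiences an equal 256 N forward from A (third law). B is in equilibrium, so the floor supplies f₂ = 256 N of static friction (limit μ_s(m_A+m_B)g = 572.9 N, not exceeded).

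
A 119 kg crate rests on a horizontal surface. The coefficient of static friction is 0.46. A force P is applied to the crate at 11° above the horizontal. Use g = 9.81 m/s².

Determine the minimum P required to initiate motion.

N = m g − P sin α (the pull lifts the crate).
At impending slip, P cos α = μ_s N = μ_s (m g − P sin α).
Solving: P (cos α + μ_s sin α) = μ_s m g → P = 0.46×1170/(cos 11° + 0.46 sin 11°) = 537/1.069 = 502 N.

P ≈ 502 N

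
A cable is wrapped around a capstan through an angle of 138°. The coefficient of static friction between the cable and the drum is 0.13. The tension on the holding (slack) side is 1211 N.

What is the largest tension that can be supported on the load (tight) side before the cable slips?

T_max ≈ 1660 N

At impending slip the capstan equation gives T₂/T₁ = e^{μβ} with β in radians.
β = 138° × π/180 = 2.409 rad.
e^{μβ} = e^{0.13×2.409} = 1.368.
T₂ = T₁ · e^{μβ} = 1211 × 1.368 = 1660 N.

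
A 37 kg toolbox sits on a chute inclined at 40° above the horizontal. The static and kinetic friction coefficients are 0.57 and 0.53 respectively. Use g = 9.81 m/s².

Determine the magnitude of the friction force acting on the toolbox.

Perpendicular to the surface, N = m g cos θ = 37·9.81·cos 40° = 278.1 N.
For equilibrium along the incline, friction must balance the weight component: f = m g sin θ = 233.3 N up the slope.
The static-friction ceiling is μ_s N = 0.57 × 278.1 = 158.5 N.
Since |233.3| > 158.5 N, static friction cannot hold it; the toolbox slides down the incline and kinetic friction applies: f = μ_k N = 0.53 × 278.1 = 147 N.

f ≈ 147 N (up the incline)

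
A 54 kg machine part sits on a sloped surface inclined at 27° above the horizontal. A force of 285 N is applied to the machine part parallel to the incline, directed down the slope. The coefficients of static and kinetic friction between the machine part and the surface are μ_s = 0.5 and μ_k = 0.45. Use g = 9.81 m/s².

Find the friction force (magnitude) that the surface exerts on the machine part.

Normal force: N = m g cos θ = 54 × 9.81 × cos 27° = 472 N.
Parallel to the incline, ΣF = 0 gives f = m g sin θ + P = 240.5 + 285 = 525.5 N (up-slope positive).
Maximum static friction available: μ_s N = 0.5 × 472 = 236 N.
|525.5| exceeds 236 N, so the machine part slips down-slope; friction is kinetic, f = μ_k N = 0.45×472 = 212 N.

f ≈ 212 N (up the incline)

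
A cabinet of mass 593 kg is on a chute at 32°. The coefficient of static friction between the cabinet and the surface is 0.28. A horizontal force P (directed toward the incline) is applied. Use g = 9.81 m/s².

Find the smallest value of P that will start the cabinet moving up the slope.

At impending motion up the slope, friction acts down-slope at its limit: f = μ_s N.
Perpendicular to the incline: N = m g cos θ + P sin θ.
Along the incline: P cos θ = m g sin θ + μ_s N = m g sin θ + μ_s (m g cos θ + P sin θ).
Solving, P (cos θ − μ_s sin θ) = m g (sin θ + μ_s cos θ), so P = 593×9.81×(sin 32° + 0.28 cos 32°)/(cos 32° − 0.28 sin 32°) = 5820×0.7674/0.6997 = 6380 N.

P ≈ 6380 N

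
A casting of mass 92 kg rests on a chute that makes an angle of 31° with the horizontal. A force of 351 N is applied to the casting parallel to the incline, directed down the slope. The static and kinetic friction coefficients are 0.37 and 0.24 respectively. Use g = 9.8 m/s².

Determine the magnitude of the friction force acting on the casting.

f ≈ 185 N (up the incline)

The normal reaction is N = m g cos θ = 772.8 N.
The friction needed for equilibrium is m g sin θ + P = 464.4 + 351 = 815.4 N, measured positive up-slope.
The static-friction ceiling is μ_s N = 0.37 × 772.8 = 285.9 N.
|815.4| exceeds 285.9 N, so the casting slips down-slope; friction is kinetic, f = μ_k N = 0.24×772.8 = 185 N.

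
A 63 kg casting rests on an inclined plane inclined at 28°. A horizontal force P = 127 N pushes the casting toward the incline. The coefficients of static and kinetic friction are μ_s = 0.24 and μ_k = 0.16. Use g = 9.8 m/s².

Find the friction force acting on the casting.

f ≈ 96.8 N (up the incline)

Normal direction: N = m g cos θ + P sin θ = 604.8 N.
Parallel to the incline: P cos θ − m g sin θ = 112.1 − 289.9 = -177.7 N; the friction needed to balance this is 177.7 N acting up the slope.
The limit of static friction is μ_s N = 145.1 N.
The required 177.7 N exceeds the static limit, so the casting slides down-slope and f = μ_k N = 0.16×604.8 = 96.8 N.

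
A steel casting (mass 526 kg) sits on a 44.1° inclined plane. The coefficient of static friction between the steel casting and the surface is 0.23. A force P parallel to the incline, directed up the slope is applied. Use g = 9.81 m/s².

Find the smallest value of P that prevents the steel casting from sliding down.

The steel casting tends to slide down (tan θ > μ_s), so at the point of impending slip friction acts up-slope at its limit: f = μ_s N.
P is parallel to the surface, so N = m g cos θ = 3710 N.
Along the incline: P + μ_s N = m g sin θ, so P = 3590 − 0.23×3710 = 2740 N.

P_min ≈ 2740 N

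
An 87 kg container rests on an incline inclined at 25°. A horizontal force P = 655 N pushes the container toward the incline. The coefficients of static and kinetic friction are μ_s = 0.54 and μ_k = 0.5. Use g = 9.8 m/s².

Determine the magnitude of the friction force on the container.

Resolve perpendicular to the incline: N = m g cos θ + P sin θ = 87×9.8×cos 25° + 655×sin 25° = 1050 N.
Parallel to the incline: P cos θ − m g sin θ = 593.6 − 360.3 = 233.3 N; the friction needed to balance this is 233.3 N acting down the slope.
The limit of static friction is μ_s N = 566.7 N.
Since 233.3 N is within the 566.7 N limit, the container stays put and friction is exactly 233 N.

f ≈ 233 N (down the incline)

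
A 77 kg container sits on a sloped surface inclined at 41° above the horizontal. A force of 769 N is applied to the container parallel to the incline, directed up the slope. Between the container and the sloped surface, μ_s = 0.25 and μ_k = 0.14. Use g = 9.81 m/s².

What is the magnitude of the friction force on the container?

Perpendicular to the surface, N = m g cos θ = 77·9.81·cos 41° = 570.1 N.
Parallel to the incline, ΣF = 0 gives f = m g sin θ − P = 495.6 − 769 = -273.4 N (up-slope positive).
The static-friction ceiling is μ_s N = 0.25 × 570.1 = 142.5 N.
|-273.4| exceeds 142.5 N, so the container slips up-slope; friction is kinetic, f = μ_k N = 0.14×570.1 = 79.8 N.

f ≈ 79.8 N (down the incline)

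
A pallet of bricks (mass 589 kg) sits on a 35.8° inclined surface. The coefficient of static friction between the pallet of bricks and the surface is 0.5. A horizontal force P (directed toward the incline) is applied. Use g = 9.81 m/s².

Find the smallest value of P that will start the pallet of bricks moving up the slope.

P ≈ 11000 N

At impending motion up the slope, friction acts down-slope at its limit: f = μ_s N.
Perpendicular to the incline: N = m g cos θ + P sin θ.
Along the incline: P cos θ = m g sin θ + μ_s N = m g sin θ + μ_s (m g cos θ + P sin θ).
Solving, P (cos θ − μ_s sin θ) = m g (sin θ + μ_s cos θ), so P = 589×9.81×(sin 35.8° + 0.5 cos 35.8°)/(cos 35.8° − 0.5 sin 35.8°) = 5780×0.9905/0.5186 = 11000 N.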